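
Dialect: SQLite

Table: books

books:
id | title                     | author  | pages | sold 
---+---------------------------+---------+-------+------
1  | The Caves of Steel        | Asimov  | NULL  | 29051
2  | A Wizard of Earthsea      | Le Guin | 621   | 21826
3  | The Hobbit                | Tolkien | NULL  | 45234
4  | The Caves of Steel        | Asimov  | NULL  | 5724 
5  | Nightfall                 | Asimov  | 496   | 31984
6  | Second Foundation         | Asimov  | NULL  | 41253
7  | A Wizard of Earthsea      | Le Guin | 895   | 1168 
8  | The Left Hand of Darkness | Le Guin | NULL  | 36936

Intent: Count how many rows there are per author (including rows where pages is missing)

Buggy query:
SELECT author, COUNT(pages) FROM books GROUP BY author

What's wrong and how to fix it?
Bug: COUNT(pages) skips NULLs, so groups with missing pages are undercounted

Fix: Replace COUNT(pages) with COUNT(*)

Corrected query:
SELECT author, COUNT(*) FROM books GROUP BY author

Result:
author  | COUNT(*)
--------+---------
Asimov  | 4       
Le Guin | 3       
Tolkien | 1       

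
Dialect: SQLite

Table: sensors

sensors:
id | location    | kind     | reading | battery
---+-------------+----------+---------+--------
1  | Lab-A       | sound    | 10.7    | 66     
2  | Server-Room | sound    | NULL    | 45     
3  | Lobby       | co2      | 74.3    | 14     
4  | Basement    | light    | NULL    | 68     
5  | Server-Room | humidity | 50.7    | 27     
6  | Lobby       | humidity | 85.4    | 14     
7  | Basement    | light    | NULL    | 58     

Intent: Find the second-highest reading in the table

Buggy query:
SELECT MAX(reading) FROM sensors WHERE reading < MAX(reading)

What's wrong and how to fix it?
Bug: MAX(reading) on the right of the comparison is an aggregate-in-WHERE error

Fix: Put the inner MAX in a scalar subquery

Corrected query:
SELECT MAX(reading) FROM sensors WHERE reading < (SELECT MAX(reading) FROM sensors)

Result:
MAX(reading)
------------
74.3        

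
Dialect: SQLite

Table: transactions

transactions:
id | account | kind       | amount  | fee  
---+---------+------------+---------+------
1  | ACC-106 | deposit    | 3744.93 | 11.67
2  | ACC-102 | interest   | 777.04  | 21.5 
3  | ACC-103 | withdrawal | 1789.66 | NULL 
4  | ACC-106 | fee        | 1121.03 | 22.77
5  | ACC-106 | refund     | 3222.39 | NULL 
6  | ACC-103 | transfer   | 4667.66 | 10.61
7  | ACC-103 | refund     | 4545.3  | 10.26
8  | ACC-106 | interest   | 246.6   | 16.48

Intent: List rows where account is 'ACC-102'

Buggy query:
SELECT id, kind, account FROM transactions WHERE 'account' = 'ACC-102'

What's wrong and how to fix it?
Bug: Single quotes denote string literals in SQL; the column name is being compared as a constant string

Fix: Remove the quotes around the column name (or use double quotes for an identifier)

Corrected query:
SELECT id, kind, account FROM transactions WHERE account = 'ACC-102'

Result:
id | kind     | account
---+----------+--------
2  | interest | ACC-102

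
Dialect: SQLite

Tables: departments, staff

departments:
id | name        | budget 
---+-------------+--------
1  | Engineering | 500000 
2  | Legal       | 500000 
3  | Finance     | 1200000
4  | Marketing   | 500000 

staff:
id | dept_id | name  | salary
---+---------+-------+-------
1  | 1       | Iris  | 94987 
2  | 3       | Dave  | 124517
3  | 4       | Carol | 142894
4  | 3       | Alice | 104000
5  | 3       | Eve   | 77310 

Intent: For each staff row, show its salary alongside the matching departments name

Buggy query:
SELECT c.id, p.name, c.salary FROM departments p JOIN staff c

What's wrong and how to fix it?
Bug: Missing join condition: each staff row is matched to all departments rows instead of just its own

Fix: Add ON c.dept_id = p.id to the JOIN

Corrected query:
SELECT c.id, p.name, c.salary FROM departments p JOIN staff c ON c.dept_id = p.id

Result:
id | name        | salary
---+-------------+-------
1  | Engineering | 94987 
2  | Finance     | 124517
3  | Marketing   | 142894
4  | Finance     | 104000
5  | Finance     | 77310 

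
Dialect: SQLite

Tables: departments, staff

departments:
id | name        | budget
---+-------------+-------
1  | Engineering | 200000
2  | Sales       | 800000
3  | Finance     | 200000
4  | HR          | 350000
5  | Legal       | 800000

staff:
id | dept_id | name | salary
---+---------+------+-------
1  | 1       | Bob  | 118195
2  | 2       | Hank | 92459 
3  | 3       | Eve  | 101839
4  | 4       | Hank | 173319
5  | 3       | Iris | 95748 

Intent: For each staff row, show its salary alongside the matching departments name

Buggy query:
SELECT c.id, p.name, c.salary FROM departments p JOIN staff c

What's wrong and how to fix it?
Bug: JOIN with no ON clause produces a cartesian product; every staff row pairs with every departments row

Fix: Add ON c.dept_id = p.id to the JOIN

Corrected query:
SELECT c.id, p.name, c.salary FROM departments p JOIN staff c ON c.dept_id = p.id

Result:
id | name        | salary
---+-------------+-------
1  | Engineering | 118195
2  | Sales       | 92459 
3  | Finance     | 101839
4  | HR          | 173319
5  | Finance     | 95748 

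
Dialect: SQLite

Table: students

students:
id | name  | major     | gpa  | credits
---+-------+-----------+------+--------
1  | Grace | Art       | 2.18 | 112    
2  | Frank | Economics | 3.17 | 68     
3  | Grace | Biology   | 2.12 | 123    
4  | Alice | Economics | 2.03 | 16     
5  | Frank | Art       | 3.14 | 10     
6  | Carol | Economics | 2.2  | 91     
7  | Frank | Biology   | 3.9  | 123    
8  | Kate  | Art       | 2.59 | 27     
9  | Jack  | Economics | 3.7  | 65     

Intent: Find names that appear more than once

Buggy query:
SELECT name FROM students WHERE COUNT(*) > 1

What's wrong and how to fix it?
Bug: COUNT(*) is an aggregate and cannot be used in WHERE

Fix: GROUP BY name, then filter groups with HAVING COUNT(*) > 1

Corrected query:
SELECT name FROM students GROUP BY name HAVING COUNT(*) > 1

Result:
name 
-----
Frank
Grace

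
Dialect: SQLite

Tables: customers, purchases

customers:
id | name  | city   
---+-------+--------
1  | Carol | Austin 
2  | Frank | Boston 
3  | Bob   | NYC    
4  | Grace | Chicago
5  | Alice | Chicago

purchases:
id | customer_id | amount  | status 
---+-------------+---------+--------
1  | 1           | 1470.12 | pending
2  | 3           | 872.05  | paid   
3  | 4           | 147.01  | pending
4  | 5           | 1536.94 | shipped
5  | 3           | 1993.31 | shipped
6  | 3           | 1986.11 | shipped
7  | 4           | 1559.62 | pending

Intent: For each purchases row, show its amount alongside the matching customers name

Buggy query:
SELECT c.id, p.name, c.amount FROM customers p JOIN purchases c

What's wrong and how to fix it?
Bug: Missing join condition: each purchases row is matched to all customers rows instead of just its own

Fix: Specify the join condition linking the foreign key to the parent id

Corrected query:
SELECT c.id, p.name, c.amount FROM customers p JOIN purchases c ON c.customer_id = p.id

Result:
id | name  | amount 
---+-------+--------
1  | Carol | 1470.12
2  | Bob   | 872.05 
3  | Grace | 147.01 
4  | Alice | 1536.94
5  | Bob   | 1993.31
6  | Bob   | 1986.11
7  | Grace | 1559.62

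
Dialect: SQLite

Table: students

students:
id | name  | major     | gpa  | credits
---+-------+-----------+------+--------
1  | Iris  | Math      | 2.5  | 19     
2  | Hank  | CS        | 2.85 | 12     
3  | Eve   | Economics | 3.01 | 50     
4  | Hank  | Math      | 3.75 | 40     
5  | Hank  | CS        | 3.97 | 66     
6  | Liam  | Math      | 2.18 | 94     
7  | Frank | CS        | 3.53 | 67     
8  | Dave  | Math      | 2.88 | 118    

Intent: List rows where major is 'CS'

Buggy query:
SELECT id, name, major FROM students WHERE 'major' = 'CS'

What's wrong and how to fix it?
Bug: Single quotes denote string literals in SQL; the column name is being compared as a constant string

Fix: Remove the quotes around the column name (or use double quotes for an identifier)

Corrected query:
SELECT id, name, major FROM students WHERE major = 'CS'

Result:
id | name  | major
---+-------+------
2  | Hank  | CS   
5  | Hank  | CS   
7  | Frank | CS   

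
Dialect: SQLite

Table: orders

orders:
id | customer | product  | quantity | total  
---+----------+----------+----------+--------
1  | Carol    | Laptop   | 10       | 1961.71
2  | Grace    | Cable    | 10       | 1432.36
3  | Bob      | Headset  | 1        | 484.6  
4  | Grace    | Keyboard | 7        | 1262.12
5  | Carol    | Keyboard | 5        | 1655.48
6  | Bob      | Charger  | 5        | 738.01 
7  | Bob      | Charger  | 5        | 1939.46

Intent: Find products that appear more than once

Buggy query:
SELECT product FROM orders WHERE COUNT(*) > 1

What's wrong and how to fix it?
Bug: COUNT(*) is an aggregate and cannot be used in WHERE

Fix: Group first, then use HAVING for the count condition

Corrected query:
SELECT product FROM orders GROUP BY product HAVING COUNT(*) > 1

Result:
product 
--------
Charger 
Keyboard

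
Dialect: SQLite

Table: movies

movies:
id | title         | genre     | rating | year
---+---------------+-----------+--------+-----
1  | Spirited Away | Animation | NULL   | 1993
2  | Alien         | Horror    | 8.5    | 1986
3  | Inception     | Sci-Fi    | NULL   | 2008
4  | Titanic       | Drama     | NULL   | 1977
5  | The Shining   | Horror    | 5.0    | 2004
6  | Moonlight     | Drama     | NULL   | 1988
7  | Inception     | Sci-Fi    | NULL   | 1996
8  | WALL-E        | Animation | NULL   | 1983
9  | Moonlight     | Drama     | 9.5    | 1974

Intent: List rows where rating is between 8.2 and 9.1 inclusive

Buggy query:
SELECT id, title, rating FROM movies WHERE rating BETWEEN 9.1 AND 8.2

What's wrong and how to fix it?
Bug: BETWEEN expects the lower bound first; with 9.1 AND 8.2 the range is empty

Fix: Write BETWEEN 8.2 AND 9.1

Corrected query:
SELECT id, title, rating FROM movies WHERE rating BETWEEN 8.2 AND 9.1

Result:
id | title | rating
---+-------+-------
2  | Alien | 8.5   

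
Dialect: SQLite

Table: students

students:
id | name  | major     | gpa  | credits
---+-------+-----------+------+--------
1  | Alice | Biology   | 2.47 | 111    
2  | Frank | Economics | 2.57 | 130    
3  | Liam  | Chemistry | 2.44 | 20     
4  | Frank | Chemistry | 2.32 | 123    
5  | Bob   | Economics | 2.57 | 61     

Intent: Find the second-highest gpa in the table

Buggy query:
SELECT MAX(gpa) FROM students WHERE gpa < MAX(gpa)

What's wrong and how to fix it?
Bug: The inner MAX is an aggregate inside WHERE, which is not allowed

Fix: Compute the overall MAX in a subquery, then take MAX of rows below it

Corrected query:
SELECT MAX(gpa) FROM students WHERE gpa < (SELECT MAX(gpa) FROM students)

Result:
MAX(gpa)
--------
2.47    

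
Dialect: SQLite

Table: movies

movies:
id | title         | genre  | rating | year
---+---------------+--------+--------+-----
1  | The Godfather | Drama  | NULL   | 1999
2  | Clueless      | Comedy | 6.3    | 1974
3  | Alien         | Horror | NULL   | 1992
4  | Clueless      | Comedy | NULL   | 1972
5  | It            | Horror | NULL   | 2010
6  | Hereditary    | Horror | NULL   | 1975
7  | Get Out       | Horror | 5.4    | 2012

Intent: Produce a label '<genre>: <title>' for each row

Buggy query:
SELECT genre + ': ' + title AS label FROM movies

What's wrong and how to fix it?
Bug: '+' is numeric addition; on text columns SQLite converts them to 0 instead of concatenating

Fix: Use the || operator for string concatenation

Corrected query:
SELECT genre || ': ' || title AS label FROM movies

Result:
label               
--------------------
Drama: The Godfather
Comedy: Clueless    
Horror: Alien       
Comedy: Clueless    
Horror: It          
Horror: Hereditary  
Horror: Get Out     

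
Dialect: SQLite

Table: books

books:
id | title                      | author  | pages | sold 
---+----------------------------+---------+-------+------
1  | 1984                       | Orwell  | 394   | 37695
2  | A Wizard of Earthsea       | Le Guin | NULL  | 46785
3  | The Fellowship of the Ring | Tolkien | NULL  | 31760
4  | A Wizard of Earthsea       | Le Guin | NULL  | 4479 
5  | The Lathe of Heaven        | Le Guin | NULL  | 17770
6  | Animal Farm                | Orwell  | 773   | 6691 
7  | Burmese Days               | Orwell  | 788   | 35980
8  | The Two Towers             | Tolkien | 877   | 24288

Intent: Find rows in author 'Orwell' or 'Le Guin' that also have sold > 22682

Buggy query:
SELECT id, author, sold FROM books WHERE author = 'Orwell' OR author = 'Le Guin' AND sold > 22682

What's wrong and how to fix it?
Bug: Without parentheses, AND is evaluated before OR, so the sold filter only applies to the 'Le Guin' branch

Fix: Group the OR with parentheses (or use IN), then AND the threshold

Corrected query:
SELECT id, author, sold FROM books WHERE (author = 'Orwell' OR author = 'Le Guin') AND sold > 22682

Result:
id | author  | sold 
---+---------+------
1  | Orwell  | 37695
2  | Le Guin | 46785
7  | Orwell  | 35980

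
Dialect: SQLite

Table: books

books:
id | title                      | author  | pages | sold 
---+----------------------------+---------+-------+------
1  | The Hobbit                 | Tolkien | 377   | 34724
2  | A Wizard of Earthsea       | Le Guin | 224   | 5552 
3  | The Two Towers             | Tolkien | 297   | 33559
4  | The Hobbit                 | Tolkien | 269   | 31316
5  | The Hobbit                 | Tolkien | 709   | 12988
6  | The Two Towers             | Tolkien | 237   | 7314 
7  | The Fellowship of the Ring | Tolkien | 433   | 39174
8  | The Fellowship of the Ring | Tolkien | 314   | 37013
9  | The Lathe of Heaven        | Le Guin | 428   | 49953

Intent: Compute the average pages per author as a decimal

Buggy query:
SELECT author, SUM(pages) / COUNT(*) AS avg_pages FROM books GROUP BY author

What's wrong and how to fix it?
Bug: Both operands are integers, so '/' performs integer division and truncates

Fix: Multiply by 1.0 (or CAST to REAL) to force floating-point division

Corrected query:
SELECT author, SUM(pages) * 1.0 / COUNT(*) AS avg_pages FROM books GROUP BY author

Result:
author  | avg_pages 
--------+-----------
Le Guin | 326       
Tolkien | 376.571429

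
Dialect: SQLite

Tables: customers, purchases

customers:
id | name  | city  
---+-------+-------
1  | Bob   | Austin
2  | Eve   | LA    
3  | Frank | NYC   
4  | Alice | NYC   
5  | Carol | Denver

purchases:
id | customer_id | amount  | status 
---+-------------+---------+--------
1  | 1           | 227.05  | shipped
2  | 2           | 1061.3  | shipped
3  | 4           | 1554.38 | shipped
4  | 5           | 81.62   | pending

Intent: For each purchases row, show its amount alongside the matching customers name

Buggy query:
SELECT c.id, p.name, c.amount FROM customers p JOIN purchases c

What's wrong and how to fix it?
Bug: JOIN with no ON clause produces a cartesian product; every purchases row pairs with every customers row

Fix: Add ON c.customer_id = p.id to the JOIN

Corrected query:
SELECT c.id, p.name, c.amount FROM customers p JOIN purchases c ON c.customer_id = p.id

Result:
id | name  | amount 
---+-------+--------
1  | Bob   | 227.05 
2  | Eve   | 1061.3 
3  | Alice | 1554.38
4  | Carol | 81.62  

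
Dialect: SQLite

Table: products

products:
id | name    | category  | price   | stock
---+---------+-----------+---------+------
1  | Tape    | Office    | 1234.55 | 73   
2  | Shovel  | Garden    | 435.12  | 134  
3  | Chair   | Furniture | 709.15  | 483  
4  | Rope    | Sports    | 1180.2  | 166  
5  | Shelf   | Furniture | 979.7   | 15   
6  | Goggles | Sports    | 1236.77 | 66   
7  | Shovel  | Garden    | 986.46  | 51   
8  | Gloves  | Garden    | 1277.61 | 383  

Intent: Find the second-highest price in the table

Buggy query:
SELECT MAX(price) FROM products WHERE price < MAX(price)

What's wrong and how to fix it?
Bug: The inner MAX is an aggregate inside WHERE, which is not allowed

Fix: Compute the overall MAX in a subquery, then take MAX of rows below it

Corrected query:
SELECT MAX(price) FROM products WHERE price < (SELECT MAX(price) FROM products)

Result:
MAX(price)
----------
1236.77   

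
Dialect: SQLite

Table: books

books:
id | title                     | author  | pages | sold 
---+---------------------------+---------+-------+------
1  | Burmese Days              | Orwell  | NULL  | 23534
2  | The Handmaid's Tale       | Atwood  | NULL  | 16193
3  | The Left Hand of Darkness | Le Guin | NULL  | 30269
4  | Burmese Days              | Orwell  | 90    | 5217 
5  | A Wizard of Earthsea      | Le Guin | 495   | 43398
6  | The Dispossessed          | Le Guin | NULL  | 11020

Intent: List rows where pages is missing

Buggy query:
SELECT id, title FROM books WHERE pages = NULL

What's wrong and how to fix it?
Bug: Comparing to NULL with '=' never matches; NULL = NULL is unknown, not true

Fix: Use IS NULL to test for NULL

Corrected query:
SELECT id, title FROM books WHERE pages IS NULL

Result:
id | title                    
---+--------------------------
1  | Burmese Days             
2  | The Handmaid's Tale      
3  | The Left Hand of Darkness
6  | The Dispossessed         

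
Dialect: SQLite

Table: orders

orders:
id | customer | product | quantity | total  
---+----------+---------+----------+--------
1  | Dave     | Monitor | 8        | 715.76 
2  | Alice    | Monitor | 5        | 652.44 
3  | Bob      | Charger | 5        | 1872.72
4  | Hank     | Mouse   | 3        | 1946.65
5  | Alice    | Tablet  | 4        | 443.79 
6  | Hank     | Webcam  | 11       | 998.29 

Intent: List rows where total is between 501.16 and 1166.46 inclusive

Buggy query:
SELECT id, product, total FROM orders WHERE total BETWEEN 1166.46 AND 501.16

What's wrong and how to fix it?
Bug: The bounds are reversed; BETWEEN a AND b requires a <= b to match anything

Fix: Swap the bounds so the smaller value comes first

Corrected query:
SELECT id, product, total FROM orders WHERE total BETWEEN 501.16 AND 1166.46

Result:
id | product | total 
---+---------+-------
1  | Monitor | 715.76
2  | Monitor | 652.44
6  | Webcam  | 998.29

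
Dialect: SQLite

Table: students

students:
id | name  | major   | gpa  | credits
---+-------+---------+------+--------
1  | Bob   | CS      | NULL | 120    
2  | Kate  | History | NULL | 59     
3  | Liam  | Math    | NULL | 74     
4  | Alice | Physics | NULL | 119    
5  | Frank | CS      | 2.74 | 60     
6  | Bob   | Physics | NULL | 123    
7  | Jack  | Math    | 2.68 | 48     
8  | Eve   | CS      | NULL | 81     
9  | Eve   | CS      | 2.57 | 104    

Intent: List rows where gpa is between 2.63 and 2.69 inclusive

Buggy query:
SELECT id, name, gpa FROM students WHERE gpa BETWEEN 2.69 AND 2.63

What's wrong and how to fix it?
Bug: The bounds are reversed; BETWEEN a AND b requires a <= b to match anything

Fix: Swap the bounds so the smaller value comes first

Corrected query:
SELECT id, name, gpa FROM students WHERE gpa BETWEEN 2.63 AND 2.69

Result:
id | name | gpa 
---+------+-----
7  | Jack | 2.68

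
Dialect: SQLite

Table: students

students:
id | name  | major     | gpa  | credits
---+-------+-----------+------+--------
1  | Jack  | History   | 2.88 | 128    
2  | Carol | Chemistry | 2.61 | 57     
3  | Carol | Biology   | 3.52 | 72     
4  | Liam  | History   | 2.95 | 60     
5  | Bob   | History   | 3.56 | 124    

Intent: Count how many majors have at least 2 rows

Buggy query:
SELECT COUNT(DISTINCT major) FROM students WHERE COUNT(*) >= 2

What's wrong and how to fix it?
Bug: COUNT(*) cannot appear in WHERE; the per-group count doesn't exist yet

Fix: Group first with HAVING COUNT(*) >= 2, then COUNT the resulting groups

Corrected query:
SELECT COUNT(*) FROM (SELECT major FROM students GROUP BY major HAVING COUNT(*) >= 2)

Result:
COUNT(*)
--------
1       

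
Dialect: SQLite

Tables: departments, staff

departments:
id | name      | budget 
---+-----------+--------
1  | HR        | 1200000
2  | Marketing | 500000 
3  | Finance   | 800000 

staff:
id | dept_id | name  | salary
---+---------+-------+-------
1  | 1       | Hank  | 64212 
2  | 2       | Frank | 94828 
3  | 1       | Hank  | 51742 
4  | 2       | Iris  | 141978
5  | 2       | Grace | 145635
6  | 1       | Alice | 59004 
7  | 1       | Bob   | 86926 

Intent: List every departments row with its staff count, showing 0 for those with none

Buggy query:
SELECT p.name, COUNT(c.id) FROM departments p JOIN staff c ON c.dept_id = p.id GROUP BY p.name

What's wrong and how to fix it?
Bug: An inner join excludes parents with zero children

Fix: Switch to LEFT JOIN to retain unmatched parent rows

Corrected query:
SELECT p.name, COUNT(c.id) FROM departments p LEFT JOIN staff c ON c.dept_id = p.id GROUP BY p.name

Result:
name      | COUNT(c.id)
----------+------------
Finance   | 0          
HR        | 4          
Marketing | 3          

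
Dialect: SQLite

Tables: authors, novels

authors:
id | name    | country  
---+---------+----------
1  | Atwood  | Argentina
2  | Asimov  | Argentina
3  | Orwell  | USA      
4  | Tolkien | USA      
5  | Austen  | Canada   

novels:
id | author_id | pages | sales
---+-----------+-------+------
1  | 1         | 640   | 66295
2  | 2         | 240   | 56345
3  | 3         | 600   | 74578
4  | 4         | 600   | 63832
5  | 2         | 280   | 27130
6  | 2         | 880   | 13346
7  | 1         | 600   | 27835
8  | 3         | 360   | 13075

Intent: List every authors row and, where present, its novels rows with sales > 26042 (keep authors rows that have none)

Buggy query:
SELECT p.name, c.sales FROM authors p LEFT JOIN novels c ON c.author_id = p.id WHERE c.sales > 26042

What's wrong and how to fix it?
Bug: A WHERE condition on the right-hand table after LEFT JOIN drops unmatched parents

Fix: Put 'c.sales > 26042' in the JOIN's ON clause instead of WHERE

Corrected query:
SELECT p.name, c.sales FROM authors p LEFT JOIN novels c ON c.author_id = p.id AND c.sales > 26042

Result:
name    | sales
--------+------
Atwood  | 27835
Atwood  | 66295
Asimov  | 27130
Asimov  | 56345
Orwell  | 74578
Tolkien | 63832
Austen  | NULL 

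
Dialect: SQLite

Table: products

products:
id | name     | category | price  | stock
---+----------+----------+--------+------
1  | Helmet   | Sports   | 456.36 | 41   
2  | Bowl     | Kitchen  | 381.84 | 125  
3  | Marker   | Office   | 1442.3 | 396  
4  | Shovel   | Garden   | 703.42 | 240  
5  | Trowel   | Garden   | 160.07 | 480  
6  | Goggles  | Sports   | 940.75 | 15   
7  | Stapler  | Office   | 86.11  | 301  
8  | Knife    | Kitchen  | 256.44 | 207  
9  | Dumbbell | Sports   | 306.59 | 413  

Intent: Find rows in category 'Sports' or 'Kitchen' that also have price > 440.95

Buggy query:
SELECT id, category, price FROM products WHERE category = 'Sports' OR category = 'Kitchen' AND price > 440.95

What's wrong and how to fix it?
Bug: AND binds tighter than OR, so this parses as category = 'Sports' OR (category = 'Kitchen' AND price > 440.95)

Fix: Group the OR with parentheses (or use IN), then AND the threshold

Corrected query:
SELECT id, category, price FROM products WHERE (category = 'Sports' OR category = 'Kitchen') AND price > 440.95

Result:
id | category | price 
---+----------+-------
1  | Sports   | 456.36
6  | Sports   | 940.75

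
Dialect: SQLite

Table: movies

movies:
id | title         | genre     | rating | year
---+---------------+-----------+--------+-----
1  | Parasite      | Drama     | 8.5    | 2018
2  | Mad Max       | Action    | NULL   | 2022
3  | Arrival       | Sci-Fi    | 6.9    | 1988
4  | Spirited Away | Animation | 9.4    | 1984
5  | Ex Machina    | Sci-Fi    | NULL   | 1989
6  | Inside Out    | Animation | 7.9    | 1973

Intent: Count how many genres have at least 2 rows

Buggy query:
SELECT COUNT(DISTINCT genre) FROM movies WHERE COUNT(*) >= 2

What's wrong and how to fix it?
Bug: COUNT(*) cannot appear in WHERE; the per-group count doesn't exist yet

Fix: Group first with HAVING COUNT(*) >= 2, then COUNT the resulting groups

Corrected query:
SELECT COUNT(*) FROM (SELECT genre FROM movies GROUP BY genre HAVING COUNT(*) >= 2)

Result:
COUNT(*)
--------
2       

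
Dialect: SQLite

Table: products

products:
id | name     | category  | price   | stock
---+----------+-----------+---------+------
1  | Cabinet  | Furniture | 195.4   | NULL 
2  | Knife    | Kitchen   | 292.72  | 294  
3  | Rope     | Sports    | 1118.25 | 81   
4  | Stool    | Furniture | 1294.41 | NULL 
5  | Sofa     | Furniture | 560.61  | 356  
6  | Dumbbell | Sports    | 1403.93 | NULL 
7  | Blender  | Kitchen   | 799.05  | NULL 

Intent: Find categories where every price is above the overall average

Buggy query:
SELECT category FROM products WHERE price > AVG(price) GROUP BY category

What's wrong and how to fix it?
Bug: WHERE evaluates per row before aggregation, so AVG() is unavailable

Fix: Compute the overall average in a scalar subquery and compare each group's MIN against it in HAVING

Corrected query:
SELECT category FROM products GROUP BY category HAVING MIN(price) > (SELECT AVG(price) FROM products)

Result:
category
--------
Sports  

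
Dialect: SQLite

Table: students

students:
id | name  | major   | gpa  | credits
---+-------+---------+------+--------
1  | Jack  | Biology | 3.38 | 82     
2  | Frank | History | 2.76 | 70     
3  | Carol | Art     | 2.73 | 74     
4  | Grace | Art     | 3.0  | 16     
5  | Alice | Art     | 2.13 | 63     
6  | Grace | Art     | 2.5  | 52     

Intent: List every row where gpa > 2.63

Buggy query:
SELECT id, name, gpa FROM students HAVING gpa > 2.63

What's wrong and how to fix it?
Bug: HAVING filters the output of aggregation, but this query has no GROUP BY and no aggregate functions, so SQLite rejects it (HAVING clause on a non-aggregate query); the condition here is per row

Fix: Use WHERE for row-level filtering

Corrected query:
SELECT id, name, gpa FROM students WHERE gpa > 2.63

Result:
id | name  | gpa 
---+-------+-----
1  | Jack  | 3.38
2  | Frank | 2.76
3  | Carol | 2.73
4  | Grace | 3   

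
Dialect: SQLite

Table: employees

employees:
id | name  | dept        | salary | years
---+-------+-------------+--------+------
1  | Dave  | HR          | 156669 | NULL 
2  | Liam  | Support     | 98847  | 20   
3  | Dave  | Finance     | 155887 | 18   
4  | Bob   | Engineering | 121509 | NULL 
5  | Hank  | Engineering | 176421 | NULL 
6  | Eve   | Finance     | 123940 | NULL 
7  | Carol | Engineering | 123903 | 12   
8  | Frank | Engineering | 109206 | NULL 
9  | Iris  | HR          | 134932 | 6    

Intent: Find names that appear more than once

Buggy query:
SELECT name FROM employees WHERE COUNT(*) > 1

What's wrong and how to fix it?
Bug: COUNT(*) is an aggregate and cannot be used in WHERE

Fix: GROUP BY name, then filter groups with HAVING COUNT(*) > 1

Corrected query:
SELECT name FROM employees GROUP BY name HAVING COUNT(*) > 1

Result:
name
----
Dave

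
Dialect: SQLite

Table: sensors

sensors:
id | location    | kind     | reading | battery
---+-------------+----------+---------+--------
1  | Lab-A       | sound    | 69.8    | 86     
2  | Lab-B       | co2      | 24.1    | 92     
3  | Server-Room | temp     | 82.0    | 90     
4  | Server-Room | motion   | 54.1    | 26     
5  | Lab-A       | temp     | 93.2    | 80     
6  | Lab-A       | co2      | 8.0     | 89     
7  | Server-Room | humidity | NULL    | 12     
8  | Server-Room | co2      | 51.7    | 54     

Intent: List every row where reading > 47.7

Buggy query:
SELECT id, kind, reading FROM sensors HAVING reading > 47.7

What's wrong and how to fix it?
Bug: HAVING filters the output of aggregation, but this query has no GROUP BY and no aggregate functions, so SQLite rejects it (HAVING clause on a non-aggregate query); the condition here is per row

Fix: Replace HAVING with WHERE since the condition applies to individual rows

Corrected query:
SELECT id, kind, reading FROM sensors WHERE reading > 47.7

Result:
id | kind   | reading
---+--------+--------
1  | sound  | 69.8   
3  | temp   | 82     
4  | motion | 54.1   
5  | temp   | 93.2   
8  | co2    | 51.7   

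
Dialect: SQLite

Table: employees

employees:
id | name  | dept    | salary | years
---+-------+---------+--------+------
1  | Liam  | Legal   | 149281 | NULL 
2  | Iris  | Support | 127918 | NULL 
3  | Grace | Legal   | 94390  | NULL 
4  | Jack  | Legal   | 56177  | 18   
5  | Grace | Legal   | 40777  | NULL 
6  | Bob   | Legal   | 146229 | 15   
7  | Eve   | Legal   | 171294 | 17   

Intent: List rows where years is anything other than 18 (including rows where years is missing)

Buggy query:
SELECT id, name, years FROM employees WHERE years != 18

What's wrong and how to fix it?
Bug: Inequality against NULL is unknown, not true; rows with NULL are dropped

Fix: Add an explicit OR years IS NULL to include the missing-value rows

Corrected query:
SELECT id, name, years FROM employees WHERE years != 18 OR years IS NULL

Result:
id | name  | years
---+-------+------
1  | Liam  | NULL 
2  | Iris  | NULL 
3  | Grace | NULL 
5  | Grace | NULL 
6  | Bob   | 15   
7  | Eve   | 17   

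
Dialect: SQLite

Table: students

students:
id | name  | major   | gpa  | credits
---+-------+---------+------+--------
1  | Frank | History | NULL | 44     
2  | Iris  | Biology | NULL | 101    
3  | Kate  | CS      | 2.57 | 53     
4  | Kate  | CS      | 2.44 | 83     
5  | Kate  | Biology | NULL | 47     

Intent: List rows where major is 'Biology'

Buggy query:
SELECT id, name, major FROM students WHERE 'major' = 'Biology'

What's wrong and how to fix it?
Bug: 'major' in single quotes is a string literal, not the column; the comparison is literal-vs-literal and never true

Fix: Remove the quotes around the column name (or use double quotes for an identifier)

Corrected query:
SELECT id, name, major FROM students WHERE major = 'Biology'

Result:
id | name | major  
---+------+--------
2  | Iris | Biology
5  | Kate | Biology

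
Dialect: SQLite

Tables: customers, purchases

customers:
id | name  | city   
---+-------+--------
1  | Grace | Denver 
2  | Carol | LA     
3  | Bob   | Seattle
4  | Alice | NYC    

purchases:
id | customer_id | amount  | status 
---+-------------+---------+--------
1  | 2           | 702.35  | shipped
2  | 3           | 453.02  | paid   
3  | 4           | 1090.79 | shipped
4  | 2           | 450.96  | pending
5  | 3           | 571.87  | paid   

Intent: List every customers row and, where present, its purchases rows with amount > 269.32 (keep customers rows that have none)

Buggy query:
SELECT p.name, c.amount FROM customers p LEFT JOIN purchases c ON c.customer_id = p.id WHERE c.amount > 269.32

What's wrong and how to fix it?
Bug: A WHERE condition on the right-hand table after LEFT JOIN drops unmatched parents

Fix: Move the right-table condition into the ON clause so unmatched parents are kept

Corrected query:
SELECT p.name, c.amount FROM customers p LEFT JOIN purchases c ON c.customer_id = p.id AND c.amount > 269.32

Result:
name  | amount 
------+--------
Grace | NULL   
Carol | 450.96 
Carol | 702.35 
Bob   | 453.02 
Bob   | 571.87 
Alice | 1090.79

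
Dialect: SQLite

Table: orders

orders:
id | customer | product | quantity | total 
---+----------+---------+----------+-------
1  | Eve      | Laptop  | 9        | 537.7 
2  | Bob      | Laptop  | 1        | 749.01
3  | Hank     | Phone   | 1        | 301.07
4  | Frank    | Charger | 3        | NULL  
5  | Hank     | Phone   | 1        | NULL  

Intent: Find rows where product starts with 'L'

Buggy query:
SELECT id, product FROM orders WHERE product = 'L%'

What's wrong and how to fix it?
Bug: '=' compares the literal string including the % character; pattern matching needs LIKE

Fix: Replace '=' with LIKE so 'L%' is treated as a pattern

Corrected query:
SELECT id, product FROM orders WHERE product LIKE 'L%'

Result:
id | product
---+--------
1  | Laptop 
2  | Laptop 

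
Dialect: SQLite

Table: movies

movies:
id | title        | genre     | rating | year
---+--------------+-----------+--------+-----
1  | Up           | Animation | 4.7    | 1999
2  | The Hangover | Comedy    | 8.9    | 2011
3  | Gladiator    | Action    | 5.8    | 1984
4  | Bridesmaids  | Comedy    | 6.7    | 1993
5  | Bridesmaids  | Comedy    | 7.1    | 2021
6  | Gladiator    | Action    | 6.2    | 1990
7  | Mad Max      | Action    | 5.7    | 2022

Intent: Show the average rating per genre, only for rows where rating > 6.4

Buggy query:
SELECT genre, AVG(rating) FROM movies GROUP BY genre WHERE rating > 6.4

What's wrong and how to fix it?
Bug: WHERE cannot follow GROUP BY

Fix: Place WHERE between FROM and GROUP BY

Corrected query:
SELECT genre, AVG(rating) FROM movies WHERE rating > 6.4 GROUP BY genre

Result:
genre  | AVG(rating)
-------+------------
Comedy | 7.566667   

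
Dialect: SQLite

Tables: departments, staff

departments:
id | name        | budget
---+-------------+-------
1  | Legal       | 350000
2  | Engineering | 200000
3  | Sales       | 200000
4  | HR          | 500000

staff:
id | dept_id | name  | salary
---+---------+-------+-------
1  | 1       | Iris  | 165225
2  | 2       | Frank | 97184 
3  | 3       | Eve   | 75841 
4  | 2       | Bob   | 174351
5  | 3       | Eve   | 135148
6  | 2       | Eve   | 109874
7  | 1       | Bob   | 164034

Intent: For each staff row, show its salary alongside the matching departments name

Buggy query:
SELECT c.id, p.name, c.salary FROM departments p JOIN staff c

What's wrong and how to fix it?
Bug: JOIN with no ON clause produces a cartesian product; every staff row pairs with every departments row

Fix: Add ON c.dept_id = p.id to the JOIN

Corrected query:
SELECT c.id, p.name, c.salary FROM departments p JOIN staff c ON c.dept_id = p.id

Result:
id | name        | salary
---+-------------+-------
1  | Legal       | 165225
2  | Engineering | 97184 
3  | Sales       | 75841 
4  | Engineering | 174351
5  | Sales       | 135148
6  | Engineering | 109874
7  | Legal       | 164034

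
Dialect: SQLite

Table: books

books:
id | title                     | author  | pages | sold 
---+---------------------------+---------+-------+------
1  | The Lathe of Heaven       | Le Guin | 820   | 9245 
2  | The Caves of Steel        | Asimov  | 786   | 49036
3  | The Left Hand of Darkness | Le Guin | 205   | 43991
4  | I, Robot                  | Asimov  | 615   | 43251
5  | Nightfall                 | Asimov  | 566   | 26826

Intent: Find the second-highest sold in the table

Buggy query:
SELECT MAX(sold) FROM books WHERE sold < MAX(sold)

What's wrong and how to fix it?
Bug: The inner MAX is an aggregate inside WHERE, which is not allowed

Fix: Compute the overall MAX in a subquery, then take MAX of rows below it

Corrected query:
SELECT MAX(sold) FROM books WHERE sold < (SELECT MAX(sold) FROM books)

Result:
MAX(sold)
---------
43991    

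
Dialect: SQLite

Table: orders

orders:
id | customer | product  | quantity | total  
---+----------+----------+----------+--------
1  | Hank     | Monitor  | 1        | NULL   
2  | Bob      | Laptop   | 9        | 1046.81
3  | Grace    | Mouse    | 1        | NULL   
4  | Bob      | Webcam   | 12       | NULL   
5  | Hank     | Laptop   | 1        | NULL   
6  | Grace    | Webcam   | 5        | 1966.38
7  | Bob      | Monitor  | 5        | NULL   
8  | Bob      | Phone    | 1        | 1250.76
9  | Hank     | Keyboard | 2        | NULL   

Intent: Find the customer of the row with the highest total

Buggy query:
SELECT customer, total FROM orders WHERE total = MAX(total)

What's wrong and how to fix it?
Bug: WHERE is evaluated per row; an aggregate over the whole table isn't defined there

Fix: Wrap MAX in a scalar subquery so WHERE compares against a single value

Corrected query:
SELECT customer, total FROM orders WHERE total = (SELECT MAX(total) FROM orders)

Result:
customer | total  
---------+--------
Grace    | 1966.38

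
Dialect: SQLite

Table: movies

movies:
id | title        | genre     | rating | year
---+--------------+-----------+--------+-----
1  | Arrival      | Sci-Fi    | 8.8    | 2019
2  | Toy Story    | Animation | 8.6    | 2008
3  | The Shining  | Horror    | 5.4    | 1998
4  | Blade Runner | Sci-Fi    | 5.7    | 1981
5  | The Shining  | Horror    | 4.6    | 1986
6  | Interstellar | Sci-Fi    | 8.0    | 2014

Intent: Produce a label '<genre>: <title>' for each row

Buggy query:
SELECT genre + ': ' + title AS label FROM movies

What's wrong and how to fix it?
Bug: SQLite uses || for string concatenation; + coerces text to numbers (yielding 0)

Fix: Replace + with || to concatenate text

Corrected query:
SELECT genre || ': ' || title AS label FROM movies

Result:
label               
--------------------
Sci-Fi: Arrival     
Animation: Toy Story
Horror: The Shining 
Sci-Fi: Blade Runner
Horror: The Shining 
Sci-Fi: Interstellar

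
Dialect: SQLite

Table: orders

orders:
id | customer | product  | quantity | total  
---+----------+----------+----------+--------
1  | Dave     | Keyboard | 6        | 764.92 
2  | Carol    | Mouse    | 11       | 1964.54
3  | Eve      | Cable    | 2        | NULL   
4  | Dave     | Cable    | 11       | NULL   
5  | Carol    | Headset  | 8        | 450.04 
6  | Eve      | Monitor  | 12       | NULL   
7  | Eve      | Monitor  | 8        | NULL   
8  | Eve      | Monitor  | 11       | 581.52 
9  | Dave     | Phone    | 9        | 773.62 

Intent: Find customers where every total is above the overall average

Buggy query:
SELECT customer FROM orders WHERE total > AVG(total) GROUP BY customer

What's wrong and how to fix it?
Bug: AVG() is an aggregate; it can't sit directly in WHERE

Fix: Use a subquery for AVG and a HAVING MIN(...) filter so the condition holds for every row in the group

Corrected query:
SELECT customer FROM orders GROUP BY customer HAVING MIN(total) > (SELECT AVG(total) FROM orders)

Result:
(no rows)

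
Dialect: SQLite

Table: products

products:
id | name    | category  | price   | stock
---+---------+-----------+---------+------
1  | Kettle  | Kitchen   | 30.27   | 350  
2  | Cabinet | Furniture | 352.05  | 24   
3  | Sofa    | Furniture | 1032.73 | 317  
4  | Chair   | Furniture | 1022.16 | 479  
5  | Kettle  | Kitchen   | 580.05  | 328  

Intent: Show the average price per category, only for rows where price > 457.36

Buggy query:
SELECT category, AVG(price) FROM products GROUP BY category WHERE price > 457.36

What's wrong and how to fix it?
Bug: WHERE cannot follow GROUP BY

Fix: Place WHERE between FROM and GROUP BY

Corrected query:
SELECT category, AVG(price) FROM products WHERE price > 457.36 GROUP BY category

Result:
category  | AVG(price)
----------+-----------
Furniture | 1027.445  
Kitchen   | 580.05    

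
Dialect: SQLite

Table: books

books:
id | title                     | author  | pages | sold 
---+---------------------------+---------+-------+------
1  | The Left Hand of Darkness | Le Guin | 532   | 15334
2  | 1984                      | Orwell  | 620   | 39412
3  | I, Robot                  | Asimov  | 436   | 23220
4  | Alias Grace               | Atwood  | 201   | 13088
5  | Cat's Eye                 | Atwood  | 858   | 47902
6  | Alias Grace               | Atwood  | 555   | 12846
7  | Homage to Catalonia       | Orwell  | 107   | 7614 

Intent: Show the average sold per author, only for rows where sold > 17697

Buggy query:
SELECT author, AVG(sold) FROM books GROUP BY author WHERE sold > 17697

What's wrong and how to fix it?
Bug: WHERE cannot follow GROUP BY

Fix: Move the WHERE clause before GROUP BY

Corrected query:
SELECT author, AVG(sold) FROM books WHERE sold > 17697 GROUP BY author

Result:
author | AVG(sold)
-------+----------
Asimov | 23220    
Atwood | 47902    
Orwell | 39412    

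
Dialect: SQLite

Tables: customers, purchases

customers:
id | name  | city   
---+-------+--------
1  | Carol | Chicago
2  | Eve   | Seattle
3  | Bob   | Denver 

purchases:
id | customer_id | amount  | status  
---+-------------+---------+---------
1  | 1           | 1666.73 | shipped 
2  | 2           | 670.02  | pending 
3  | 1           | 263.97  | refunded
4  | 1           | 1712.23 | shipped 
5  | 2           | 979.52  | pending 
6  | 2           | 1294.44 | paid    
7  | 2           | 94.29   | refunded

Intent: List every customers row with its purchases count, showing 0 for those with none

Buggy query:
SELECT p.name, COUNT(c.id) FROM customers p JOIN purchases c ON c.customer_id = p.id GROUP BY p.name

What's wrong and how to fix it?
Bug: INNER JOIN drops customers rows that have no matching purchases rows

Fix: Switch to LEFT JOIN to retain unmatched parent rows

Corrected query:
SELECT p.name, COUNT(c.id) FROM customers p LEFT JOIN purchases c ON c.customer_id = p.id GROUP BY p.name

Result:
name  | COUNT(c.id)
------+------------
Bob   | 0          
Carol | 3          
Eve   | 4          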